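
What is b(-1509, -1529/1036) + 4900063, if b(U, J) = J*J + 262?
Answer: 5259501559041/1073296 ≈ 4.9003e+6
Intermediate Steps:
b(U, J) = 262 + J² (b(U, J) = J² + 262 = 262 + J²)
b(-1509, -1529/1036) + 4900063 = (262 + (-1529/1036)²) + 4900063 = (262 + 2337841/1073296) + 4900063 = 283541393/1073296 + 4900063 = 5259501559041/1073296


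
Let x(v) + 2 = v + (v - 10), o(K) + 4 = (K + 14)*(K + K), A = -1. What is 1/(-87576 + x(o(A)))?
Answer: -1/87648 ≈ -1.1409e-5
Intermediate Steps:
o(K) = -4 + 2*K*(14 + K) (o(K) = -4 + (K + 14)*(K + K) = -4 + (14 + K)*(2*K) = -4 + 2*K*(14 + K))
x(v) = -12 + 2*v (x(v) = -2 + (v + (v - 10)) = -2 + (v + (-10 + v)) = -2 + (-10 + 2*v) = -12 + 2*v)
1/(-87576 + x(o(A))) = 1/(-87576 + (-12 + 2*(-4 + 2*(-1)² + 28*(-1)))) = 1/(-87576 + (-12 + 2*(-4 + 2*1 - 28))) = 1/(-87576 + (-12 + 2*(-4 + 2 - 28))) = 1/(-87576 + (-12 + 2*(-30))) = 1/(-87576 + (-12 - 60)) = 1/(-87576 - 72) = 1/(-87648) = -1/87648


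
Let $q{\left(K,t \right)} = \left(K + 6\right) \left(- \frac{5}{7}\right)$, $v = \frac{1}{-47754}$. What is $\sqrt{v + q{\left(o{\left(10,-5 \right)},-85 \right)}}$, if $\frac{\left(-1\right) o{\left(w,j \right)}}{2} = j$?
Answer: $\frac{i \sqrt{2895807866}}{15918} \approx 3.3806 i$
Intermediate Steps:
$o{\left(w,j \right)} = - 2 j$
$v = - \frac{1}{47754} \approx -2.0941 \cdot 10^{-5}$
$q{\left(K,t \right)} = - \frac{30}{7} - \frac{5 K}{7}$ ($q{\left(K,t \right)} = \left(6 + K\right) \left(\left(-5\right) \frac{1}{7}\right) = \left(6 + K\right) \left(- \frac{5}{7}\right) = - \frac{30}{7} - \frac{5 K}{7}$)
$\sqrt{v + q{\left(o{\left(10,-5 \right)},-85 \right)}} = \sqrt{- \frac{1}{47754} - \left(\frac{30}{7} + \frac{5 \left(\left(-2\right) \left(-5\right)\right)}{7}\right)} = \sqrt{- \frac{1}{47754} - \frac{80}{7}} = \sqrt{- \frac{545761}{47754}} = \frac{i \sqrt{2895807866}}{15918}$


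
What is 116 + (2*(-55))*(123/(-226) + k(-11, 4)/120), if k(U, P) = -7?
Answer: 247177/1356 ≈ 182.28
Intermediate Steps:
116 + (2*(-55))*(123/(-226) + k(-11, 4)/120) = 116 + (2*(-55))*(123/(-226) - 7/120) = 116 - 110*(123*(-1/226) - 7*1/120) = 116 - 110*(-123/226 - 7/120) = 116 - 110*(-8171/13560) = 116 + 89881/1356 = 247177/1356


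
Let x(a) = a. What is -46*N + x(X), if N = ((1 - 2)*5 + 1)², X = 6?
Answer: -730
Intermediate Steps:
N = 16 (N = (-1*5 + 1)² = (-5 + 1)² = (-4)² = 16)
-46*N + x(X) = -46*16 + 6 = -736 + 6 = -730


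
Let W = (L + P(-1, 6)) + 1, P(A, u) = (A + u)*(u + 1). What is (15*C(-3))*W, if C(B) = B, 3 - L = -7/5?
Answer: -1818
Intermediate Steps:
L = 22/5 (L = 3 - (-7)/5 = 3 - 1*(-7/5) = 3 + 7/5 = 22/5 ≈ 4.4000)
P(A, u) = (1 + u)*(A + u) (P(A, u) = (A + u)*(1 + u) = (1 + u)*(A + u))
W = 202/5 (W = (22/5 + (-1 + 6 + 6² - 1*6)) + 1 = (22/5 + (-1 + 6 + 36 - 6)) + 1 = (22/5 + 35) + 1 = 197/5 + 1 = 202/5 ≈ 40.400)
(15*C(-3))*W = (15*(-3))*(202/5) = -45*202/5 = -1818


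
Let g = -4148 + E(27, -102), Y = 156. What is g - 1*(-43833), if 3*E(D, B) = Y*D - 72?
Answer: 41065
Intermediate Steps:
E(D, B) = -24 + 52*D (E(D, B) = (156*D - 72)/3 = (-72 + 156*D)/3 = -24 + 52*D)
g = -2768 (g = -4148 + (-24 + 52*27) = -4148 + (-24 + 1404) = -4148 + 1380 = -2768)
g - 1*(-43833) = -2768 - 1*(-43833) = -2768 + 43833 = 41065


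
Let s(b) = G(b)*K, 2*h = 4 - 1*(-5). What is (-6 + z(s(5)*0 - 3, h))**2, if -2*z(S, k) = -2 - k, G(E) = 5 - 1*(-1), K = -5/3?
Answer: 121/16 ≈ 7.5625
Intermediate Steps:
h = 9/2 (h = (4 - 1*(-5))/2 = (4 + 5)/2 = (1/2)*9 = 9/2 ≈ 4.5000)
K = -5/3 (K = -5*1/3 = -5/3 ≈ -1.6667)
G(E) = 6 (G(E) = 5 + 1 = 6)
s(b) = -10 (s(b) = 6*(-5/3) = -10)
z(S, k) = 1 + k/2 (z(S, k) = -(-2 - k)/2 = 1 + k/2)
(-6 + z(s(5)*0 - 3, h))**2 = (-6 + (1 + (1/2)*(9/2)))**2 = (-6 + (1 + 9/4))**2 = (-6 + 13/4)**2 = (-11/4)**2 = 121/16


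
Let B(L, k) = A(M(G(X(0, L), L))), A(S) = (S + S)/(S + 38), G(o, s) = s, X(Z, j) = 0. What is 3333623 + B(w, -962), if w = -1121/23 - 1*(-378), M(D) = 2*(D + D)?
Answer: 51947877501/15583 ≈ 3.3336e+6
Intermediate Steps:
M(D) = 4*D (M(D) = 2*(2*D) = 4*D)
w = 7573/23 (w = -1121*1/23 + 378 = -1121/23 + 378 = 7573/23 ≈ 329.26)
A(S) = 2*S/(38 + S) (A(S) = (2*S)/(38 + S) = 2*S/(38 + S))
B(L, k) = 8*L/(38 + 4*L) (B(L, k) = 2*(4*L)/(38 + 4*L) = 8*L/(38 + 4*L))
3333623 + B(w, -962) = 3333623 + 4*(7573/23)/(19 + 2*(7573/23)) = 3333623 + 4*(7573/23)/(19 + 15146/23) = 3333623 + 4*(7573/23)/(15583/23) = 3333623 + 4*(7573/23)*(23/15583) = 3333623 + 30292/15583 = 51947877501/15583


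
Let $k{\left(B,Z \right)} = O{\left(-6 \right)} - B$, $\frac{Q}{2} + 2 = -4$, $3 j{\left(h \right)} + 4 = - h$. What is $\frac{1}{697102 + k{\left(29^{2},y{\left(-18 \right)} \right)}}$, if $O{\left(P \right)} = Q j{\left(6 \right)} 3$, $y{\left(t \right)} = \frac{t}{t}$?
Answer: $\frac{1}{696381} \approx 1.436 \cdot 10^{-6}$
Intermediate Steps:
$j{\left(h \right)} = - \frac{4}{3} - \frac{h}{3}$ ($j{\left(h \right)} = - \frac{4}{3} + \frac{\left(-1\right) h}{3} = - \frac{4}{3} - \frac{h}{3}$)
$y{\left(t \right)} = 1$
$Q = -12$ ($Q = -4 + 2 \left(-4\right) = -4 - 8 = -12$)
$O{\left(P \right)} = 120$ ($O{\left(P \right)} = - 12 \left(- \frac{4}{3} - 2\right) 3 = \left(-12\right) \left(- \frac{10}{3}\right) 3 = 40 \cdot 3 = 120$)
$k{\left(B,Z \right)} = 120 - B$
$\frac{1}{697102 + k{\left(29^{2},y{\left(-18 \right)} \right)}} = \frac{1}{697102 + \left(120 - 29^{2}\right)} = \frac{1}{697102 + \left(120 - 841\right)} = \frac{1}{697102 - 721} = \frac{1}{696381}$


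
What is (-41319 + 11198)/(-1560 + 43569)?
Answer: -30121/42009 ≈ -0.71701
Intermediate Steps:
(-41319 + 11198)/(-1560 + 43569) = -30121/42009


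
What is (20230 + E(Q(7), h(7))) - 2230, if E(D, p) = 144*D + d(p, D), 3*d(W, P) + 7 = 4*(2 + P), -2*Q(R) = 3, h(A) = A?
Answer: 53347/3 ≈ 17782.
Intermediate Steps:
Q(R) = -3/2 (Q(R) = -½*3 = -3/2)
d(W, P) = ⅓ + 4*P/3 (d(W, P) = -7/3 + (4*(2 + P))/3 = -7/3 + (8 + 4*P)/3 = -7/3 + (8/3 + 4*P/3) = ⅓ + 4*P/3)
E(D, p) = ⅓ + 436*D/3 (E(D, p) = 144*D + (⅓ + 4*D/3) = ⅓ + 436*D/3)
(20230 + E(Q(7), h(7))) - 2230 = (20230 + (⅓ + (436/3)*(-3/2))) - 2230 = (20230 + (⅓ - 218)) - 2230 = (20230 - 653/3) - 2230 = 60037/3 - 2230 = 53347/3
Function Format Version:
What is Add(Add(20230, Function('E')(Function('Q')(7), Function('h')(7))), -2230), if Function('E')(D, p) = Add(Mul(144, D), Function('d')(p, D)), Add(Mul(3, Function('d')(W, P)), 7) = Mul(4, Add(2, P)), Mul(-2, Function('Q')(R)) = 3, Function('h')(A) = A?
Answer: Rational(53347, 3) ≈ 17782.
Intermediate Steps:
Function('Q')(R) = Rational(-3, 2) (Function('Q')(R) = Mul(Rational(-1, 2), 3) = Rational(-3, 2))
Function('d')(W, P) = Add(Rational(1, 3), Mul(Rational(4, 3), P)) (Function('d')(W, P) = Add(Rational(-7, 3), Mul(Rational(1, 3), Mul(4, Add(2, P)))) = Add(Rational(-7, 3), Mul(Rational(1, 3), Add(8, Mul(4, P)))) = Add(Rational(-7, 3), Add(Rational(8, 3), Mul(Rational(4, 3), P))) = Add(Rational(1, 3), Mul(Rational(4, 3), P)))
Function('E')(D, p) = Add(Rational(1, 3), Mul(Rational(436, 3), D)) (Function('E')(D, p) = Add(Mul(144, D), Add(Rational(1, 3), Mul(Rational(4, 3), D))) = Add(Rational(1, 3), Mul(Rational(436, 3), D)))
Add(Add(20230, Function('E')(Function('Q')(7), Function('h')(7))), -2230) = Add(Add(20230, Add(Rational(1, 3), Mul(Rational(436, 3), Rational(-3, 2)))), -2230) = Add(Add(20230, Add(Rational(1, 3), -218)), -2230) = Add(Add(20230, Rational(-653, 3)), -2230) = Add(Rational(60037, 3), -2230) = Rational(53347, 3)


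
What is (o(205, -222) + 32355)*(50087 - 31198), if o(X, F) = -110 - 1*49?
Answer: 608150244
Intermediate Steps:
o(X, F) = -159 (o(X, F) = -110 - 49 = -159)
(o(205, -222) + 32355)*(50087 - 31198) = (-159 + 32355)*(50087 - 31198) = 32196*18889 = 608150244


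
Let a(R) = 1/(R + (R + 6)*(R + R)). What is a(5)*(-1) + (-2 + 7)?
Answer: 574/115 ≈ 4.9913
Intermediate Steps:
a(R) = 1/(R + 2*R*(6 + R)) (a(R) = 1/(R + (6 + R)*(2*R)) = 1/(R + 2*R*(6 + R)))
a(5)*(-1) + (-2 + 7) = (1/(5*(13 + 2*5)))*(-1) + (-2 + 7) = (1/(5*(13 + 10)))*(-1) + 5 = ((⅕)/23)*(-1) + 5 = ((⅕)*(1/23))*(-1) + 5 = (1/115)*(-1) + 5 = -1/115 + 5 = 574/115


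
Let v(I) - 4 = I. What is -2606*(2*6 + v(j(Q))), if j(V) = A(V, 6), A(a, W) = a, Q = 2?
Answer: -46908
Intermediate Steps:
j(V) = V
v(I) = 4 + I
-2606*(2*6 + v(j(Q))) = -2606*(2*6 + (4 + 2)) = -2606*(12 + 6) = -2606*18 = -46908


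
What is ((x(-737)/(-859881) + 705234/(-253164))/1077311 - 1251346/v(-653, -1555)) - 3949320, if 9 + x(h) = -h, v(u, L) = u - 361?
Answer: -26079751378660404769855385/6605669642114182926 ≈ -3.9481e+6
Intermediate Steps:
v(u, L) = -361 + u
x(h) = -9 - h
((x(-737)/(-859881) + 705234/(-253164))/1077311 - 1251346/v(-653, -1555)) - 3949320 = (((-9 - 1*(-737))/(-859881) + 705234/(-253164))/1077311 - 1251346/(-361 - 653)) - 3949320 = (((-9 + 737)*(-1/859881) + 705234*(-1/253164))*(1/1077311) - 1251346/(-1014)) - 3949320 = ((728*(-1/859881) - 117539/42194)*(1/1077311) - 1251346*(-1/1014)) - 3949320 = ((-728/859881 - 117539/42194)*(1/1077311) + 625673/507) - 3949320 = (-101100270091/36281818914*1/1077311 + 625673/507) - 3949320 = (-101100270091/39086802616060254 + 625673/507) - 3949320 = 8151852333980143454935/6605669642114182926 - 3949320 = -26079751378660404769855385/6605669642114182926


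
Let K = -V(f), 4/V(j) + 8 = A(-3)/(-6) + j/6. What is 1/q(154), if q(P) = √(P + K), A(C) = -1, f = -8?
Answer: √467170/8494 ≈ 0.080468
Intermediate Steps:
V(j) = 4/(-47/6 + j/6) (V(j) = 4/(-8 + (-1/(-6) + j/6)) = 4/(-8 + (-1*(-⅙) + j*(⅙))) = 4/(-8 + (⅙ + j/6)) = 4/(-47/6 + j/6))
K = 24/55 (K = -24/(-47 - 8) = -24/(-55) = -24*(-1)/55 = -1*(-24/55) = 24/55 ≈ 0.43636)
q(P) = √(24/55 + P) (q(P) = √(P + 24/55) = √(24/55 + P))
1/q(154) = 1/(√(1320 + 3025*154)/55) = 1/(√(1320 + 465850)/55) = 1/(√467170/55) = √467170/8494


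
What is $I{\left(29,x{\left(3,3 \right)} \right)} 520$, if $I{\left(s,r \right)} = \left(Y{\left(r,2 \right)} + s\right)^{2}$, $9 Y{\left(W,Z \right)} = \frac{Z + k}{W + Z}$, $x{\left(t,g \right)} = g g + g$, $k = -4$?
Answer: $\frac{1733823520}{3969} \approx 4.3684 \cdot 10^{5}$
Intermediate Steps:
$x{\left(t,g \right)} = g + g^{2}$ ($x{\left(t,g \right)} = g^{2} + g = g + g^{2}$)
$Y{\left(W,Z \right)} = \frac{-4 + Z}{9 \left(W + Z\right)}$ ($Y{\left(W,Z \right)} = \frac{\left(Z - 4\right) \frac{1}{W + Z}}{9} = \frac{\left(-4 + Z\right) \frac{1}{W + Z}}{9} = \frac{\frac{1}{W + Z} \left(-4 + Z\right)}{9} = \frac{-4 + Z}{9 \left(W + Z\right)}$)
$I{\left(s,r \right)} = \left(s - \frac{2}{9 \left(2 + r\right)}\right)^{2}$ ($I{\left(s,r \right)} = \left(\frac{-4 + 2}{9 \left(r + 2\right)} + s\right)^{2} = \left(\frac{1}{9} \frac{1}{2 + r} \left(-2\right) + s\right)^{2} = \left(- \frac{2}{9 \left(2 + r\right)} + s\right)^{2} = \left(s - \frac{2}{9 \left(2 + r\right)}\right)^{2}$)
$I{\left(29,x{\left(3,3 \right)} \right)} 520 = \frac{\left(-2 + 9 \cdot 29 \left(2 + 3 \left(1 + 3\right)\right)\right)^{2}}{81 \left(2 + 3 \left(1 + 3\right)\right)^{2}} \cdot 520 = \frac{\left(-2 + 9 \cdot 29 \left(2 + 3 \cdot 4\right)\right)^{2}}{81 \left(2 + 3 \cdot 4\right)^{2}} \cdot 520 = \frac{\left(-2 + 9 \cdot 29 \left(2 + 12\right)\right)^{2}}{81 \left(2 + 12\right)^{2}} \cdot 520 = \frac{\left(-2 + 9 \cdot 29 \cdot 14\right)^{2}}{81 \cdot 196} \cdot 520 = \frac{1}{81} \left(-2 + 3654\right)^{2} \cdot \frac{1}{196} \cdot 520 = \frac{1}{81} \cdot 3652^{2} \cdot \frac{1}{196} \cdot 520 = \frac{1}{81} \cdot 13337104 \cdot \frac{1}{196} \cdot 520 = \frac{3334276}{3969} \cdot 520 = \frac{1733823520}{3969}$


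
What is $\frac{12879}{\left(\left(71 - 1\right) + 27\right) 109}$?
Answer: $\frac{12879}{10573} \approx 1.2181$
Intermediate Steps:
$\frac{12879}{\left(\left(71 - 1\right) + 27\right) 109} = \frac{12879}{\left(70 + 27\right) 109} = \frac{12879}{97 \cdot 109} = \frac{12879}{10573}$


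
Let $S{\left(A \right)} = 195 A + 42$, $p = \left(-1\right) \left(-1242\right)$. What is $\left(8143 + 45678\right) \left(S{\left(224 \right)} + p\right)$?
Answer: $2420007444$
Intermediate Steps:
$p = 1242$
$S{\left(A \right)} = 42 + 195 A$
$\left(8143 + 45678\right) \left(S{\left(224 \right)} + p\right) = \left(8143 + 45678\right) \left(\left(42 + 195 \cdot 224\right) + 1242\right) = 53821 \left(\left(42 + 43680\right) + 1242\right) = 53821 \left(43722 + 1242\right) = 53821 \cdot 44964 = 2420007444$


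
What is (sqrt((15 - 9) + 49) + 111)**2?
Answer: (111 + sqrt(55))**2 ≈ 14022.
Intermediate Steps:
(sqrt((15 - 9) + 49) + 111)**2 = (sqrt(6 + 49) + 111)**2 = (sqrt(55) + 111)**2 = (111 + sqrt(55))**2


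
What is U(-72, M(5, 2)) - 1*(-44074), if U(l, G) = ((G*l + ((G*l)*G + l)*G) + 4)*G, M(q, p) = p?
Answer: 42354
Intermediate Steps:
U(l, G) = G*(4 + G*l + G*(l + l*G**2)) (U(l, G) = ((G*l + (l*G**2 + l)*G) + 4)*G = ((G*l + (l + l*G**2)*G) + 4)*G = ((G*l + G*(l + l*G**2)) + 4)*G = (4 + G*l + G*(l + l*G**2))*G = G*(4 + G*l + G*(l + l*G**2)))
U(-72, M(5, 2)) - 1*(-44074) = 2*(4 - 72*2**3 + 2*2*(-72)) - 1*(-44074) = 2*(4 - 72*8 - 288) + 44074 = 2*(4 - 576 - 288) + 44074 = 2*(-860) + 44074 = -1720 + 44074 = 42354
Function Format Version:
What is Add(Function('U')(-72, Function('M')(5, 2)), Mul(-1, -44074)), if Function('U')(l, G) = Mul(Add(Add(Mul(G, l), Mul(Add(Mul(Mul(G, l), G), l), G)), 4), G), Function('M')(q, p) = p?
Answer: 42354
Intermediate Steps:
Function('U')(l, G) = Mul(G, Add(4, Mul(G, l), Mul(G, Add(l, Mul(l, Pow(G, 2)))))) (Function('U')(l, G) = Mul(Add(Add(Mul(G, l), Mul(Add(Mul(l, Pow(G, 2)), l), G)), 4), G) = Mul(Add(Add(Mul(G, l), Mul(Add(l, Mul(l, Pow(G, 2))), G)), 4), G) = Mul(Add(Add(Mul(G, l), Mul(G, Add(l, Mul(l, Pow(G, 2))))), 4), G) = Mul(Add(4, Mul(G, l), Mul(G, Add(l, Mul(l, Pow(G, 2))))), G) = Mul(G, Add(4, Mul(G, l), Mul(G, Add(l, Mul(l, Pow(G, 2)))))))
Add(Function('U')(-72, Function('M')(5, 2)), Mul(-1, -44074)) = Add(Mul(2, Add(4, Mul(-72, Pow(2, 3)), Mul(2, 2, -72))), Mul(-1, -44074)) = Add(Mul(2, Add(4, Mul(-72, 8), -288)), 44074) = Add(Mul(2, Add(4, -576, -288)), 44074) = Add(Mul(2, -860), 44074) = Add(-1720, 44074) = 42354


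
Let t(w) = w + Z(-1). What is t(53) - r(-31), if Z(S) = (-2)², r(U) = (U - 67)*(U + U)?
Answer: -6019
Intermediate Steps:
r(U) = 2*U*(-67 + U) (r(U) = (-67 + U)*(2*U) = 2*U*(-67 + U))
Z(S) = 4
t(w) = 4 + w (t(w) = w + 4 = 4 + w)
t(53) - r(-31) = (4 + 53) - 2*(-31)*(-67 - 31) = 57 - 2*(-31)*(-98) = 57 - 1*6076 = 57 - 6076 = -6019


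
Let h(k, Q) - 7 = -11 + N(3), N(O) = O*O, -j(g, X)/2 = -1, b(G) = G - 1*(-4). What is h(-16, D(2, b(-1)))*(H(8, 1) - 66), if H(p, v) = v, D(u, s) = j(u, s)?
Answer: -325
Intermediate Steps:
b(G) = 4 + G (b(G) = G + 4 = 4 + G)
j(g, X) = 2 (j(g, X) = -2*(-1) = 2)
N(O) = O**2
D(u, s) = 2
h(k, Q) = 5 (h(k, Q) = 7 + (-11 + 3**2) = 7 + (-11 + 9) = 7 - 2 = 5)
h(-16, D(2, b(-1)))*(H(8, 1) - 66) = 5*(1 - 66) = 5*(-65) = -325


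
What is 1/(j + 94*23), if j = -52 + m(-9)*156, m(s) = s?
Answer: 1/706 ≈ 0.0014164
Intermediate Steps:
j = -1456 (j = -52 - 9*156 = -52 - 1404 = -1456)
1/(j + 94*23) = 1/(-1456 + 94*23) = 1/(-1456 + 2162) = 1/706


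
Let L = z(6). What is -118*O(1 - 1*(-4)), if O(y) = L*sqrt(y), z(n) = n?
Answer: -708*sqrt(5) ≈ -1583.1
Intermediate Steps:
L = 6
O(y) = 6*sqrt(y)
-118*O(1 - 1*(-4)) = -708*sqrt(1 - 1*(-4)) = -708*sqrt(1 + 4) = -708*sqrt(5)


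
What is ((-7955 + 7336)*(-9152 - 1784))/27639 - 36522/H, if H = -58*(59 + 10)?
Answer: 4683417721/18435213 ≈ 254.05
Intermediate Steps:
H = -4002 (H = -58*69 = -4002)
((-7955 + 7336)*(-9152 - 1784))/27639 - 36522/H = ((-7955 + 7336)*(-9152 - 1784))/27639 - 36522/(-4002) = -619*(-10936)*(1/27639) - 36522*(-1/4002) = 6769384*(1/27639) + 6087/667 = 6769384/27639 + 6087/667 = 4683417721/18435213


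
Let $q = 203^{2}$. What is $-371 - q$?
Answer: $-41580$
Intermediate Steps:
$q = 41209$
$-371 - q = -371 - 41209 = -41580$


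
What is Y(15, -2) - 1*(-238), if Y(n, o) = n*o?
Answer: 208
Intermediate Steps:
Y(15, -2) - 1*(-238) = 15*(-2) - 1*(-238) = -30 + 238 = 208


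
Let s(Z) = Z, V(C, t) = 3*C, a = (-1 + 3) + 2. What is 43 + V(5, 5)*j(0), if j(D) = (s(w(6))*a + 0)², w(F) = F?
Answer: 8683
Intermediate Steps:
a = 4 (a = 2 + 2 = 4)
j(D) = 576 (j(D) = (6*4 + 0)² = (24 + 0)² = 24² = 576)
43 + V(5, 5)*j(0) = 43 + (3*5)*576 = 43 + 15*576 = 43 + 8640 = 8683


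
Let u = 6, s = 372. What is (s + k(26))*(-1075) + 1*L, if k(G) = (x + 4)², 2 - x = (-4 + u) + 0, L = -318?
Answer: -417418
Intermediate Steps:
x = 0 (x = 2 - ((-4 + 6) + 0) = 2 - (2 + 0) = 2 - 1*2 = 2 - 2 = 0)
k(G) = 16 (k(G) = (0 + 4)² = 4² = 16)
(s + k(26))*(-1075) + 1*L = (372 + 16)*(-1075) + 1*(-318) = 388*(-1075) - 318 = -417100 - 318 = -417418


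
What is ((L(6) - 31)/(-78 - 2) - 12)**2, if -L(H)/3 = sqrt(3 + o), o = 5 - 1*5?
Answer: 215767/1600 - 2787*sqrt(3)/3200 ≈ 133.35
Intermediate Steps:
o = 0 (o = 5 - 5 = 0)
L(H) = -3*sqrt(3) (L(H) = -3*sqrt(3 + 0) = -3*sqrt(3))
((L(6) - 31)/(-78 - 2) - 12)**2 = ((-3*sqrt(3) - 31)/(-78 - 2) - 12)**2 = ((-31 - 3*sqrt(3))/(-80) - 12)**2 = ((-31 - 3*sqrt(3))*(-1/80) - 12)**2 = ((31/80 + 3*sqrt(3)/80) - 12)**2 = (-929/80 + 3*sqrt(3)/80)**2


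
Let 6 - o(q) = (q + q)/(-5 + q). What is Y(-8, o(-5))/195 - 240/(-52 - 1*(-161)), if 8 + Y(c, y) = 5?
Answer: -15709/7085 ≈ -2.2172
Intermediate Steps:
o(q) = 6 - 2*q/(-5 + q) (o(q) = 6 - (q + q)/(-5 + q) = 6 - 2*q/(-5 + q))
Y(c, y) = -3 (Y(c, y) = -8 + 5 = -3)
Y(-8, o(-5))/195 - 240/(-52 - 1*(-161)) = -3/195 - 240/(-52 - 1*(-161)) = -3*1/195 - 240/(-52 + 161) = -1/65 - 240/109 = -15709/7085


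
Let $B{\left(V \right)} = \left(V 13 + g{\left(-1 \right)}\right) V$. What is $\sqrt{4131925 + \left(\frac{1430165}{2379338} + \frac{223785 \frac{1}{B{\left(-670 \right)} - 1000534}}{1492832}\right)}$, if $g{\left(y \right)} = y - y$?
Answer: $\frac{\sqrt{528965014760514197059738638549640333313165}}{357797439286158872} \approx 2032.7$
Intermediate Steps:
$g{\left(y \right)} = 0$
$B{\left(V \right)} = 13 V^{2}$ ($B{\left(V \right)} = \left(V 13 + 0\right) V = \left(13 V + 0\right) V = 13 V V = 13 V^{2}$)
$\sqrt{4131925 + \left(\frac{1430165}{2379338} + \frac{223785 \frac{1}{B{\left(-670 \right)} - 1000534}}{1492832}\right)} = \sqrt{4131925 + \left(\frac{1430165}{2379338} + \frac{223785 \frac{1}{13 \left(-670\right)^{2} - 1000534}}{1492832}\right)} = \sqrt{4131925 + \left(1430165 \cdot \frac{1}{2379338} + \frac{223785}{13 \cdot 448900 - 1000534} \cdot \frac{1}{1492832}\right)} = \sqrt{4131925 + \left(\frac{1430165}{2379338} + \frac{223785}{5835700 - 1000534} \cdot \frac{1}{1492832}\right)} = \sqrt{4131925 + \left(\frac{1430165}{2379338} + \frac{223785}{4835166} \cdot \frac{1}{1492832}\right)} = \sqrt{4131925 + \left(\frac{1430165}{2379338} + 223785 \cdot \frac{1}{4835166} \cdot \frac{1}{1492832}\right)} = \sqrt{4131925 + \left(\frac{1430165}{2379338} + \frac{74595}{1611722} \cdot \frac{1}{1492832}\right)} = \sqrt{4131925 + \left(\frac{1430165}{2379338} + \frac{74595}{2406030176704}\right)} = \sqrt{4131925 + \frac{1720510162576297135}{2862379514289270976}} = \sqrt{\frac{11827139195089858553805935}{2862379514289270976}} = \frac{\sqrt{528965014760514197059738638549640333313165}}{357797439286158872}$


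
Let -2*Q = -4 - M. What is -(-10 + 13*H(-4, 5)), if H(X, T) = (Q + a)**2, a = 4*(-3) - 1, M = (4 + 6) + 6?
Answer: -107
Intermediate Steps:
M = 16 (M = 10 + 6 = 16)
Q = 10 (Q = -(-4 - 1*16)/2 = -(-4 - 16)/2 = -1/2*(-20) = 10)
a = -13 (a = -12 - 1 = -13)
H(X, T) = 9 (H(X, T) = (10 - 13)**2 = (-3)**2 = 9)
-(-10 + 13*H(-4, 5)) = -(-10 + 13*9) = -(-10 + 117) = -1*107 = -107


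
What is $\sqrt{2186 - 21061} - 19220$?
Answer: $-19220 + 5 i \sqrt{755} \approx -19220.0 + 137.39 i$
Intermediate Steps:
$\sqrt{2186 - 21061} - 19220 = \sqrt{-18875} - 19220 = 5 i \sqrt{755} - 19220 = -19220 + 5 i \sqrt{755}$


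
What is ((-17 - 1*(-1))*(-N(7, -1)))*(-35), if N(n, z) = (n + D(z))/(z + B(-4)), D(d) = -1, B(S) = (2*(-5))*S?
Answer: -1120/13 ≈ -86.154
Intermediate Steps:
B(S) = -10*S
N(n, z) = (-1 + n)/(40 + z) (N(n, z) = (n - 1)/(z - 10*(-4)) = (-1 + n)/(z + 40) = (-1 + n)/(40 + z))
((-17 - 1*(-1))*(-N(7, -1)))*(-35) = ((-17 - 1*(-1))*(-(-1 + 7)/(40 - 1)))*(-35) = ((-17 + 1)*(-6/39))*(-35) = -(-16)*(1/39)*6*(-35) = -(-16)*2/13*(-35) = -16*(-2/13)*(-35) = (32/13)*(-35) = -1120/13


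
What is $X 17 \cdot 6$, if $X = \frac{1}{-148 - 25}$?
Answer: $- \frac{102}{173} \approx -0.5896$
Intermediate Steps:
$X = - \frac{1}{173}$ ($X = \frac{1}{-173} = - \frac{1}{173} \approx -0.0057803$)
$X 17 \cdot 6 = - \frac{17 \cdot 6}{173} = \left(- \frac{1}{173}\right) 102 = - \frac{102}{173}$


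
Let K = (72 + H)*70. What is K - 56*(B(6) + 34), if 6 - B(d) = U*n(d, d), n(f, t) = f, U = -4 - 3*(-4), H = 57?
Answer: 9478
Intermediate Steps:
U = 8 (U = -4 + 12 = 8)
K = 9030 (K = (72 + 57)*70 = 129*70 = 9030)
B(d) = 6 - 8*d
K - 56*(B(6) + 34) = 9030 - 56*((6 - 8*6) + 34) = 9030 - 56*((6 - 48) + 34) = 9030 - 56*(-42 + 34) = 9030 - 56*(-8) = 9030 - 1*(-448) = 9030 + 448 = 9478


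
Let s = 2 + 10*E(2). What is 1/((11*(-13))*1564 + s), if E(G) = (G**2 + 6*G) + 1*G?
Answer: -1/223470 ≈ -4.4749e-6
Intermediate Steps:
E(G) = G**2 + 7*G (E(G) = (G**2 + 6*G) + G = G**2 + 7*G)
s = 182 (s = 2 + 10*(2*(7 + 2)) = 2 + 10*(2*9) = 2 + 10*18 = 2 + 180 = 182)
1/((11*(-13))*1564 + s) = 1/((11*(-13))*1564 + 182) = 1/(-143*1564 + 182) = 1/(-223652 + 182) = 1/(-223470) = -1/223470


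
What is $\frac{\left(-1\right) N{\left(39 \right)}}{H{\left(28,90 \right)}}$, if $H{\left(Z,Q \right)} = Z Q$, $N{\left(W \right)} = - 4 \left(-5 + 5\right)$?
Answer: $0$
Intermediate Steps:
$N{\left(W \right)} = 0$ ($N{\left(W \right)} = \left(-4\right) 0 = 0$)
$H{\left(Z,Q \right)} = Q Z$
$\frac{\left(-1\right) N{\left(39 \right)}}{H{\left(28,90 \right)}} = \frac{\left(-1\right) 0}{90 \cdot 28} = \frac{0}{2520} = 0 \cdot \frac{1}{2520} = 0$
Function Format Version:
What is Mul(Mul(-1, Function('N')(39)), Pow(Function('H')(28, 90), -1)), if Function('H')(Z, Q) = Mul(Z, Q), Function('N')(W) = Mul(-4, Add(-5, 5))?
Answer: 0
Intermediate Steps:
Function('N')(W) = 0 (Function('N')(W) = Mul(-4, 0) = 0)
Function('H')(Z, Q) = Mul(Q, Z)
Mul(Mul(-1, Function('N')(39)), Pow(Function('H')(28, 90), -1)) = Mul(Mul(-1, 0), Pow(Mul(90, 28), -1)) = Mul(0, Pow(2520, -1)) = Mul(0, Rational(1, 2520)) = 0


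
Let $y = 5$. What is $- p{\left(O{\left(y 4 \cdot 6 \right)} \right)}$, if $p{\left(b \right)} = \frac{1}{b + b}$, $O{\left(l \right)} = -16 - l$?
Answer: $\frac{1}{272} \approx 0.0036765$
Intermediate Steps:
$p{\left(b \right)} = \frac{1}{2 b}$
$- p{\left(O{\left(y 4 \cdot 6 \right)} \right)} = - \frac{1}{2 \left(-16 - 5 \cdot 4 \cdot 6\right)} = - \frac{1}{2 \left(-16 - 20 \cdot 6\right)} = - \frac{1}{2 \left(-16 - 120\right)} = - \frac{1}{2 \left(-136\right)} = - \frac{-1}{2 \cdot 136} = \left(-1\right) \left(- \frac{1}{272}\right) = \frac{1}{272}$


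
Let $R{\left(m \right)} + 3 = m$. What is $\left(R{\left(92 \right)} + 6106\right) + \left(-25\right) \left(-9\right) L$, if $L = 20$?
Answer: $10695$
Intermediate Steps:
$R{\left(m \right)} = -3 + m$
$\left(R{\left(92 \right)} + 6106\right) + \left(-25\right) \left(-9\right) L = \left(\left(-3 + 92\right) + 6106\right) + \left(-25\right) \left(-9\right) 20 = \left(89 + 6106\right) + 225 \cdot 20 = 6195 + 4500 = 10695$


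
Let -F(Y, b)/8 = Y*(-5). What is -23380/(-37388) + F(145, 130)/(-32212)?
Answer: 33516635/75271391 ≈ 0.44528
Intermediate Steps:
F(Y, b) = 40*Y (F(Y, b) = -8*Y*(-5) = -(-40)*Y = 40*Y)
-23380/(-37388) + F(145, 130)/(-32212) = -23380/(-37388) + (40*145)/(-32212) = -23380*(-1/37388) + 5800*(-1/32212) = 5845/9347 - 1450/8053 = 33516635/75271391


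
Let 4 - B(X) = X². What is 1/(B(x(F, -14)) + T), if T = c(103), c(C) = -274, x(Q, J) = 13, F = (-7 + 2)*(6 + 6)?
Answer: -1/439 ≈ -0.0022779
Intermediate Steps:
F = -60 (F = -5*12 = -60)
T = -274
B(X) = 4 - X²
1/(B(x(F, -14)) + T) = 1/((4 - 1*13²) - 274) = 1/((4 - 1*169) - 274) = 1/((4 - 169) - 274) = 1/(-165 - 274) = 1/(-439) = -1/439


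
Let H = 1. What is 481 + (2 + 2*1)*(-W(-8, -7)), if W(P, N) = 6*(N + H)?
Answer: 625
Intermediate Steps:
W(P, N) = 6 + 6*N (W(P, N) = 6*(N + 1) = 6*(1 + N) = 6 + 6*N)
481 + (2 + 2*1)*(-W(-8, -7)) = 481 + (2 + 2*1)*(-(6 + 6*(-7))) = 481 + (2 + 2)*(-(6 - 42)) = 481 + 4*(-1*(-36)) = 481 + 4*36 = 481 + 144 = 625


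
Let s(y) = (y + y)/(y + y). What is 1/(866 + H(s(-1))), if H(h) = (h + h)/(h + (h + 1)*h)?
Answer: 3/2600 ≈ 0.0011538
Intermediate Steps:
s(y) = 1 (s(y) = (2*y)/((2*y)) = (2*y)*(1/(2*y)) = 1)
H(h) = 2*h/(h + h*(1 + h)) (H(h) = (2*h)/(h + (1 + h)*h) = (2*h)/(h + h*(1 + h)) = 2*h/(h + h*(1 + h)))
1/(866 + H(s(-1))) = 1/(866 + 2/(2 + 1)) = 1/(866 + 2/3) = 1/(866 + 2*(⅓)) = 1/(866 + ⅔) = 1/(2600/3) = 3/2600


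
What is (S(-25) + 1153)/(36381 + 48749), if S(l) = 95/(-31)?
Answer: 17824/1319515 ≈ 0.013508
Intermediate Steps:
S(l) = -95/31 (S(l) = 95*(-1/31) = -95/31)
(S(-25) + 1153)/(36381 + 48749) = (-95/31 + 1153)/(36381 + 48749) = (35648/31)/85130 = (35648/31)*(1/85130) = 17824/1319515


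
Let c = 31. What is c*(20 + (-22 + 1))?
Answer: -31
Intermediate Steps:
c*(20 + (-22 + 1)) = 31*(20 + (-22 + 1)) = 31*(20 - 21) = 31*(-1) = -31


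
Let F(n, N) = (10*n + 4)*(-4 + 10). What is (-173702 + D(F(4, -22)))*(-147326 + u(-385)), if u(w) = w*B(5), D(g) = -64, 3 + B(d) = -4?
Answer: 25131950346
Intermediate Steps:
B(d) = -7 (B(d) = -3 - 4 = -7)
F(n, N) = 24 + 60*n (F(n, N) = (4 + 10*n)*6 = 24 + 60*n)
u(w) = -7*w (u(w) = w*(-7) = -7*w)
(-173702 + D(F(4, -22)))*(-147326 + u(-385)) = (-173702 - 64)*(-147326 - 7*(-385)) = -173766*(-147326 + 2695) = -173766*(-144631) = 25131950346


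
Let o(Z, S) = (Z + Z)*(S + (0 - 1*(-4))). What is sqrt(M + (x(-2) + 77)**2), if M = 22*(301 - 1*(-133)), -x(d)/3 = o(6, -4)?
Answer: sqrt(15477) ≈ 124.41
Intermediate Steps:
o(Z, S) = 2*Z*(4 + S) (o(Z, S) = (2*Z)*(S + (0 + 4)) = (2*Z)*(S + 4) = (2*Z)*(4 + S) = 2*Z*(4 + S))
x(d) = 0 (x(d) = -6*6*(4 - 4) = -6*6*0 = -3*0 = 0)
M = 9548 (M = 22*(301 + 133) = 22*434 = 9548)
sqrt(M + (x(-2) + 77)**2) = sqrt(9548 + (0 + 77)**2) = sqrt(9548 + 77**2) = sqrt(9548 + 5929) = sqrt(15477)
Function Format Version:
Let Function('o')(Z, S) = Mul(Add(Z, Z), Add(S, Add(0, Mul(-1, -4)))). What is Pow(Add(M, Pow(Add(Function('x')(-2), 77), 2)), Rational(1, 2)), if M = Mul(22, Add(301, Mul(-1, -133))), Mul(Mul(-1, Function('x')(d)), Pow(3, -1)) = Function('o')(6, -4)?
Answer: Pow(15477, Rational(1, 2)) ≈ 124.41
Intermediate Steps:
Function('o')(Z, S) = Mul(2, Z, Add(4, S)) (Function('o')(Z, S) = Mul(Mul(2, Z), Add(S, Add(0, 4))) = Mul(Mul(2, Z), Add(S, 4)) = Mul(Mul(2, Z), Add(4, S)) = Mul(2, Z, Add(4, S)))
Function('x')(d) = 0 (Function('x')(d) = Mul(-3, Mul(2, 6, Add(4, -4))) = Mul(-3, Mul(2, 6, 0)) = Mul(-3, 0) = 0)
M = 9548 (M = Mul(22, Add(301, 133)) = Mul(22, 434) = 9548)
Pow(Add(M, Pow(Add(Function('x')(-2), 77), 2)), Rational(1, 2)) = Pow(Add(9548, Pow(Add(0, 77), 2)), Rational(1, 2)) = Pow(Add(9548, Pow(77, 2)), Rational(1, 2)) = Pow(Add(9548, 5929), Rational(1, 2)) = Pow(15477, Rational(1, 2))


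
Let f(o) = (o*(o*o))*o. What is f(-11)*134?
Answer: 1961894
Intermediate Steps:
f(o) = o⁴ (f(o) = (o*o²)*o = o³*o = o⁴)
f(-11)*134 = (-11)⁴*134 = 14641*134 = 1961894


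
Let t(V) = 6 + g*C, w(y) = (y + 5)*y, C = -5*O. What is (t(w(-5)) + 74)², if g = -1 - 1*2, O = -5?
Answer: 25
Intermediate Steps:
g = -3 (g = -1 - 2 = -3)
C = 25 (C = -5*(-5) = 25)
w(y) = y*(5 + y) (w(y) = (5 + y)*y = y*(5 + y))
t(V) = -69 (t(V) = 6 - 3*25 = 6 - 75 = -69)
(t(w(-5)) + 74)² = (-69 + 74)² = 5² = 25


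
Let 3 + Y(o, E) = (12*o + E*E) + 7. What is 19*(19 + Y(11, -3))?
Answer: 3116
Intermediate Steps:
Y(o, E) = 4 + E² + 12*o (Y(o, E) = -3 + ((12*o + E*E) + 7) = -3 + ((12*o + E²) + 7) = -3 + ((E² + 12*o) + 7) = -3 + (7 + E² + 12*o) = 4 + E² + 12*o)
19*(19 + Y(11, -3)) = 19*(19 + (4 + (-3)² + 12*11)) = 19*(19 + (4 + 9 + 132)) = 19*(19 + 145) = 19*164 = 3116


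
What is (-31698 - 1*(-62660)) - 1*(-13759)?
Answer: 44721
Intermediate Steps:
(-31698 - 1*(-62660)) - 1*(-13759) = (-31698 + 62660) + 13759 = 30962 + 13759 = 44721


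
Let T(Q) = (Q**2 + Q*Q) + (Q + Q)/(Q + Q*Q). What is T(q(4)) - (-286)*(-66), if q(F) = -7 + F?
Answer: -18859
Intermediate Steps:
T(Q) = 2*Q**2 + 2*Q/(Q + Q**2) (T(Q) = (Q**2 + Q**2) + (2*Q)/(Q + Q**2) = 2*Q**2 + 2*Q/(Q + Q**2))
T(q(4)) - (-286)*(-66) = 2*(1 + (-7 + 4)**2 + (-7 + 4)**3)/(1 + (-7 + 4)) - (-286)*(-66) = 2*(1 + (-3)**2 + (-3)**3)/(1 - 3) - 1*18876 = 2*(1 + 9 - 27)/(-2) - 18876 = 2*(-1/2)*(-17) - 18876 = 17 - 18876 = -18859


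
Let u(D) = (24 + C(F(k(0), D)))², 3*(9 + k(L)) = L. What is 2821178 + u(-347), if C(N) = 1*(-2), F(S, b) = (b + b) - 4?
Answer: 2821662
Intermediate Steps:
k(L) = -9 + L/3
F(S, b) = -4 + 2*b (F(S, b) = 2*b - 4 = -4 + 2*b)
C(N) = -2
u(D) = 484 (u(D) = (24 - 2)² = 22² = 484)
2821178 + u(-347) = 2821178 + 484 = 2821662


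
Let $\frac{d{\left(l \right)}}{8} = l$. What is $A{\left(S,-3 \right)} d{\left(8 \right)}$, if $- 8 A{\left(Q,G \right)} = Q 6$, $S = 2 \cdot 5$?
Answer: $-480$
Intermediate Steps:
$d{\left(l \right)} = 8 l$
$S = 10$
$A{\left(Q,G \right)} = - \frac{3 Q}{4}$ ($A{\left(Q,G \right)} = - \frac{Q 6}{8} = - \frac{6 Q}{8} = - \frac{3 Q}{4}$)
$A{\left(S,-3 \right)} d{\left(8 \right)} = \left(- \frac{3}{4}\right) 10 \cdot 8 \cdot 8 = \left(- \frac{15}{2}\right) 64 = -480$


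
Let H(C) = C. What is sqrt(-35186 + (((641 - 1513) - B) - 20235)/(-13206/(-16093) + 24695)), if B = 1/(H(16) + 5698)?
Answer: I*sqrt(181460400650224684546784949454)/2270914111474 ≈ 187.58*I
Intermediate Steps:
B = 1/5714 (B = 1/(16 + 5698) = 1/5714 ≈ 0.00017501)
sqrt(-35186 + (((641 - 1513) - B) - 20235)/(-13206/(-16093) + 24695)) = sqrt(-35186 + (((641 - 1513) - 1*1/5714) - 20235)/(-13206/(-16093) + 24695)) = sqrt(-35186 + ((-872 - 1/5714) - 20235)/(-13206*(-1/16093) + 24695)) = sqrt(-35186 + (-4982609/5714 - 20235)/(13206/16093 + 24695)) = sqrt(-35186 - 120605399/(5714*397429841/16093)) = sqrt(-35186 - 120605399/5714*16093/397429841) = sqrt(-35186 - 1940902686107/2270914111474) = sqrt(-79906324829010271/2270914111474) = I*sqrt(181460400650224684546784949454)/2270914111474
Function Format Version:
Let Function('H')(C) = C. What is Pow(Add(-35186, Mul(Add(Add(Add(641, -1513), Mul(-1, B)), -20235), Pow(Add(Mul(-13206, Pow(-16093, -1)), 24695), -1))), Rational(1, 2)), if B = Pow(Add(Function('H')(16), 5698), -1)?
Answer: Mul(Rational(1, 2270914111474), I, Pow(181460400650224684546784949454, Rational(1, 2))) ≈ Mul(187.58, I)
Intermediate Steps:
B = Rational(1, 5714) (B = Pow(Add(16, 5698), -1) = Pow(5714, -1) = Rational(1, 5714) ≈ 0.00017501)
Pow(Add(-35186, Mul(Add(Add(Add(641, -1513), Mul(-1, B)), -20235), Pow(Add(Mul(-13206, Pow(-16093, -1)), 24695), -1))), Rational(1, 2)) = Pow(Add(-35186, Mul(Add(Add(Add(641, -1513), Mul(-1, Rational(1, 5714))), -20235), Pow(Add(Mul(-13206, Pow(-16093, -1)), 24695), -1))), Rational(1, 2)) = Pow(Add(-35186, Mul(Add(Add(-872, Rational(-1, 5714)), -20235), Pow(Add(Mul(-13206, Rational(-1, 16093)), 24695), -1))), Rational(1, 2)) = Pow(Add(-35186, Mul(Add(Rational(-4982609, 5714), -20235), Pow(Add(Rational(13206, 16093), 24695), -1))), Rational(1, 2)) = Pow(Add(-35186, Mul(Rational(-120605399, 5714), Pow(Rational(397429841, 16093), -1))), Rational(1, 2)) = Pow(Add(-35186, Mul(Rational(-120605399, 5714), Rational(16093, 397429841))), Rational(1, 2)) = Pow(Add(-35186, Rational(-1940902686107, 2270914111474)), Rational(1, 2)) = Pow(Rational(-79906324829010271, 2270914111474), Rational(1, 2)) = Mul(Rational(1, 2270914111474), I, Pow(181460400650224684546784949454, Rational(1, 2)))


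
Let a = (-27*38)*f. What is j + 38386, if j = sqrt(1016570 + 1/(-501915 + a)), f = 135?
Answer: 38386 + sqrt(16677610787892633)/128085 ≈ 39394.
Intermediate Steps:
a = -138510 (a = -27*38*135 = -1026*135 = -138510)
j = sqrt(16677610787892633)/128085 (j = sqrt(1016570 + 1/(-501915 - 138510)) = sqrt(1016570 + 1/(-640425)) = sqrt(1016570 - 1/640425) = sqrt(651036842249/640425) = sqrt(16677610787892633)/128085 ≈ 1008.3)
j + 38386 = sqrt(16677610787892633)/128085 + 38386 = 38386 + sqrt(16677610787892633)/128085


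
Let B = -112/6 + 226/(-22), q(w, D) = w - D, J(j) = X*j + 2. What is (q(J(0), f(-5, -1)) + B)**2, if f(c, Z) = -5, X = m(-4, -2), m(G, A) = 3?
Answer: 524176/1089 ≈ 481.34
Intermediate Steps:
X = 3
J(j) = 2 + 3*j (J(j) = 3*j + 2 = 2 + 3*j)
B = -955/33 (B = -112*1/6 + 226*(-1/22) = -56/3 - 113/11 = -955/33 ≈ -28.939)
(q(J(0), f(-5, -1)) + B)**2 = (((2 + 3*0) - 1*(-5)) - 955/33)**2 = (((2 + 0) + 5) - 955/33)**2 = ((2 + 5) - 955/33)**2 = (7 - 955/33)**2 = (-724/33)**2 = 524176/1089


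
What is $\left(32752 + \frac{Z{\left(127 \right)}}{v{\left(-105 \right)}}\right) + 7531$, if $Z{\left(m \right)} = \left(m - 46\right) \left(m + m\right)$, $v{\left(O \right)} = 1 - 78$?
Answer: $\frac{3081217}{77} \approx 40016.0$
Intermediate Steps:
$v{\left(O \right)} = -77$ ($v{\left(O \right)} = 1 - 78 = -77$)
$Z{\left(m \right)} = 2 m \left(-46 + m\right)$ ($Z{\left(m \right)} = \left(-46 + m\right) 2 m = 2 m \left(-46 + m\right)$)
$\left(32752 + \frac{Z{\left(127 \right)}}{v{\left(-105 \right)}}\right) + 7531 = \left(32752 + \frac{2 \cdot 127 \left(-46 + 127\right)}{-77}\right) + 7531 = \left(32752 + 2 \cdot 127 \cdot 81 \left(- \frac{1}{77}\right)\right) + 7531 = \left(32752 + 20574 \left(- \frac{1}{77}\right)\right) + 7531 = \left(32752 - \frac{20574}{77}\right) + 7531 = \frac{2501330}{77} + 7531 = \frac{3081217}{77}$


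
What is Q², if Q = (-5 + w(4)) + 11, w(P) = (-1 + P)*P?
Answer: 324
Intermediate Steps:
w(P) = P*(-1 + P)
Q = 18 (Q = (-5 + 4*(-1 + 4)) + 11 = (-5 + 4*3) + 11 = (-5 + 12) + 11 = 7 + 11 = 18)
Q² = 18² = 324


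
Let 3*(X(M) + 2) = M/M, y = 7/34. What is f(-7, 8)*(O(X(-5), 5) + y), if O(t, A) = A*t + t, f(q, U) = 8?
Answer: -1332/17 ≈ -78.353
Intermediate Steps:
y = 7/34 (y = 7*(1/34) = 7/34 ≈ 0.20588)
X(M) = -5/3 (X(M) = -2 + (M/M)/3 = -2 + (⅓)*1 = -2 + ⅓ = -5/3)
O(t, A) = t + A*t
f(-7, 8)*(O(X(-5), 5) + y) = 8*(-5*(1 + 5)/3 + 7/34) = 8*(-5/3*6 + 7/34) = 8*(-10 + 7/34) = 8*(-333/34) = -1332/17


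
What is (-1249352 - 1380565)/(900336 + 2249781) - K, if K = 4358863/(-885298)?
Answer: 74527242985/18227400522 ≈ 4.0887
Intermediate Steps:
K = -4358863/885298 (K = 4358863*(-1/885298) = -4358863/885298 ≈ -4.9236)
(-1249352 - 1380565)/(900336 + 2249781) - K = (-1249352 - 1380565)/(900336 + 2249781) - 1*(-4358863/885298) = -2629917/3150117 + 4358863/885298 = -2629917*1/3150117 + 4358863/885298 = -17189/20589 + 4358863/885298 = 74527242985/18227400522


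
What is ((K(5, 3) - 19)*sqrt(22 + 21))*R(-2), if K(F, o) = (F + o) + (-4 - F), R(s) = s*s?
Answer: -80*sqrt(43) ≈ -524.59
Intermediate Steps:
R(s) = s**2
K(F, o) = -4 + o
((K(5, 3) - 19)*sqrt(22 + 21))*R(-2) = (((-4 + 3) - 19)*sqrt(22 + 21))*(-2)**2 = ((-1 - 19)*sqrt(43))*4 = -20*sqrt(43)*4 = -80*sqrt(43)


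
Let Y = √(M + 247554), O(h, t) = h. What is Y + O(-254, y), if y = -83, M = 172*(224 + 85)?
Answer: -254 + √300702 ≈ 294.36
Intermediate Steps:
M = 53148 (M = 172*309 = 53148)
Y = √300702 (Y = √(53148 + 247554) = √300702 ≈ 548.36)
Y + O(-254, y) = √300702 - 254 = -254 + √300702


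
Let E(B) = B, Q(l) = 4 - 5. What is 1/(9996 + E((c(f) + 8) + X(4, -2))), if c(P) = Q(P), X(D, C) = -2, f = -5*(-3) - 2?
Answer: 1/10001 ≈ 9.9990e-5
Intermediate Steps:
f = 13 (f = 15 - 2 = 13)
Q(l) = -1
c(P) = -1
1/(9996 + E((c(f) + 8) + X(4, -2))) = 1/(9996 + ((-1 + 8) - 2)) = 1/(9996 + (7 - 2)) = 1/(9996 + 5) = 1/10001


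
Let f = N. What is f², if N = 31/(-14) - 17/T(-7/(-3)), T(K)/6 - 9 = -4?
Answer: 85264/11025 ≈ 7.7337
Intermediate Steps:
T(K) = 30 (T(K) = 54 + 6*(-4) = 54 - 24 = 30)
N = -292/105 (N = 31/(-14) - 17/30 = 31*(-1/14) - 17*1/30 = -31/14 - 17/30 = -292/105 ≈ -2.7810)
f = -292/105 ≈ -2.7810
f² = (-292/105)² = 85264/11025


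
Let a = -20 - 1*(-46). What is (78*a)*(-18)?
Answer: -36504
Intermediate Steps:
a = 26 (a = -20 + 46 = 26)
(78*a)*(-18) = (78*26)*(-18) = 2028*(-18) = -36504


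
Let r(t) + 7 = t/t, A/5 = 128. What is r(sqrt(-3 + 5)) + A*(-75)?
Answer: -48006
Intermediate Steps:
A = 640 (A = 5*128 = 640)
r(t) = -6 (r(t) = -7 + t/t = -7 + 1 = -6)
r(sqrt(-3 + 5)) + A*(-75) = -6 + 640*(-75) = -6 - 48000 = -48006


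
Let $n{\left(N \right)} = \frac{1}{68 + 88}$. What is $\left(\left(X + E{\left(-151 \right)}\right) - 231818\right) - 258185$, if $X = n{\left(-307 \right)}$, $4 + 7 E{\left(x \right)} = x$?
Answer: $- \frac{535107449}{1092} \approx -4.9003 \cdot 10^{5}$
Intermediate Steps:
$n{\left(N \right)} = \frac{1}{156}$
$E{\left(x \right)} = - \frac{4}{7} + \frac{x}{7}$
$X = \frac{1}{156} \approx 0.0064103$
$\left(\left(X + E{\left(-151 \right)}\right) - 231818\right) - 258185 = \left(\left(\frac{1}{156} + \left(- \frac{4}{7} + \frac{1}{7} \left(-151\right)\right)\right) - 231818\right) - 258185 = \left(\left(\frac{1}{156} - \frac{155}{7}\right) - 231818\right) - 258185 = \left(- \frac{24173}{1092} - 231818\right) - 258185 = - \frac{253169429}{1092} - 258185 = - \frac{535107449}{1092}$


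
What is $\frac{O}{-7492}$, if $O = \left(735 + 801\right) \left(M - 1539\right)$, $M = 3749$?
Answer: $- \frac{848640}{1873} \approx -453.09$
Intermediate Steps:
$O = 3394560$ ($O = \left(735 + 801\right) \left(3749 - 1539\right) = 1536 \cdot 2210 = 3394560$)
$\frac{O}{-7492} = \frac{3394560}{-7492} = 3394560 \left(- \frac{1}{7492}\right) = - \frac{848640}{1873}$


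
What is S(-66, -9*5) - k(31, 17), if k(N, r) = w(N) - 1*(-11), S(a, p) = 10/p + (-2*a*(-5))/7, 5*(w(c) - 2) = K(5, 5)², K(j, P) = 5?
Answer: -7088/63 ≈ -112.51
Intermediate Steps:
w(c) = 7 (w(c) = 2 + (⅕)*5² = 2 + (⅕)*25 = 2 + 5 = 7)
S(a, p) = 10/p + 10*a/7 (S(a, p) = 10/p + (10*a)*(⅐) = 10/p + 10*a/7)
k(N, r) = 18 (k(N, r) = 7 - 1*(-11) = 7 + 11 = 18)
S(-66, -9*5) - k(31, 17) = (10/((-9*5)) + (10/7)*(-66)) - 1*18 = (10/(-45) - 660/7) - 18 = (10*(-1/45) - 660/7) - 18 = (-2/9 - 660/7) - 18 = -5954/63 - 18 = -7088/63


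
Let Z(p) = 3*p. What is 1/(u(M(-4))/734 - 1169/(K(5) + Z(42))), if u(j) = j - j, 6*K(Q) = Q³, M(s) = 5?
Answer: -881/7014 ≈ -0.12561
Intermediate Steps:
K(Q) = Q³/6
u(j) = 0
1/(u(M(-4))/734 - 1169/(K(5) + Z(42))) = 1/(0/734 - 1169/((⅙)*5³ + 3*42)) = 1/(0*(1/734) - 1169/((⅙)*125 + 126)) = 1/(0 - 1169/(125/6 + 126)) = 1/(0 - 1169/881/6) = 1/(0 - 1169*6/881) = 1/(0 - 7014/881) = 1/(-7014/881) = -881/7014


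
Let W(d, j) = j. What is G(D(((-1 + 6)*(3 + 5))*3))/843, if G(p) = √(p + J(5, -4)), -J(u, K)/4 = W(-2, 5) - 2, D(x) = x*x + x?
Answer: 2*√403/281 ≈ 0.14288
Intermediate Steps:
D(x) = x + x² (D(x) = x² + x = x + x²)
J(u, K) = -12 (J(u, K) = -4*(5 - 2) = -4*3 = -12)
G(p) = √(-12 + p) (G(p) = √(p - 12) = √(-12 + p))
G(D(((-1 + 6)*(3 + 5))*3))/843 = √(-12 + (((-1 + 6)*(3 + 5))*3)*(1 + ((-1 + 6)*(3 + 5))*3))/843 = √(-12 + ((5*8)*3)*(1 + (5*8)*3))*(1/843) = √(-12 + (40*3)*(1 + 40*3))*(1/843) = √(-12 + 120*(1 + 120))*(1/843) = √(-12 + 120*121)*(1/843) = √(-12 + 14520)*(1/843) = √14508*(1/843) = (6*√403)*(1/843) = 2*√403/281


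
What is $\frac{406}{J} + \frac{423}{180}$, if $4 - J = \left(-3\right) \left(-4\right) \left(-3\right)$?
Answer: $\frac{25}{2} \approx 12.5$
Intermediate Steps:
$J = 40$ ($J = 4 - \left(-3\right) \left(-4\right) \left(-3\right) = 4 - 12 \left(-3\right) = 4 - -36 = 4 + 36 = 40$)
$\frac{406}{J} + \frac{423}{180} = \frac{406}{40} + \frac{423}{180} = 406 \cdot \frac{1}{40} + 423 \cdot \frac{1}{180} = \frac{203}{20} + \frac{47}{20} = \frac{25}{2}$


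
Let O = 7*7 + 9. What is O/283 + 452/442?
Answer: 76776/62543 ≈ 1.2276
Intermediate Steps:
O = 58 (O = 49 + 9 = 58)
O/283 + 452/442 = 58/283 + 452/442 = 58*(1/283) + 452*(1/442) = 58/283 + 226/221 = 76776/62543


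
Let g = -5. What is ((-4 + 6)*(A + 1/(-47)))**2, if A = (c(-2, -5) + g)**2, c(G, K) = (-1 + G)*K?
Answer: 88322404/2209 ≈ 39983.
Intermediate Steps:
c(G, K) = K*(-1 + G)
A = 100 (A = (-5*(-1 - 2) - 5)**2 = (-5*(-3) - 5)**2 = (15 - 5)**2 = 10**2 = 100)
((-4 + 6)*(A + 1/(-47)))**2 = ((-4 + 6)*(100 + 1/(-47)))**2 = (2*(100 - 1/47))**2 = (2*(4699/47))**2 = (9398/47)**2 = 88322404/2209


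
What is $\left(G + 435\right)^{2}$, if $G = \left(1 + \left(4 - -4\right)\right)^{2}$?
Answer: $266256$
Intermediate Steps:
$G = 81$ ($G = \left(1 + \left(4 + 4\right)\right)^{2} = \left(1 + 8\right)^{2} = 9^{2} = 81$)
$\left(G + 435\right)^{2} = \left(81 + 435\right)^{2} = 516^{2} = 266256$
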